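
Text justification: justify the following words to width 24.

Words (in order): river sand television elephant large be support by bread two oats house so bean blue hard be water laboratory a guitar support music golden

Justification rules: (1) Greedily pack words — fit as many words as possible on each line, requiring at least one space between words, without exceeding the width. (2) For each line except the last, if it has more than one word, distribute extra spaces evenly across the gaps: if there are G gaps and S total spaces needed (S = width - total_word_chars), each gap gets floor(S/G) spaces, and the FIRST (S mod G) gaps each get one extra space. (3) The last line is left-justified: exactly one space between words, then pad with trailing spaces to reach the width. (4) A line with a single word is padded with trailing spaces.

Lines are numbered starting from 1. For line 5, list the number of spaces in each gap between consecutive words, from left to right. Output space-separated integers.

Line 1: ['river', 'sand', 'television'] (min_width=21, slack=3)
Line 2: ['elephant', 'large', 'be'] (min_width=17, slack=7)
Line 3: ['support', 'by', 'bread', 'two'] (min_width=20, slack=4)
Line 4: ['oats', 'house', 'so', 'bean', 'blue'] (min_width=23, slack=1)
Line 5: ['hard', 'be', 'water', 'laboratory'] (min_width=24, slack=0)
Line 6: ['a', 'guitar', 'support', 'music'] (min_width=22, slack=2)
Line 7: ['golden'] (min_width=6, slack=18)

Answer: 1 1 1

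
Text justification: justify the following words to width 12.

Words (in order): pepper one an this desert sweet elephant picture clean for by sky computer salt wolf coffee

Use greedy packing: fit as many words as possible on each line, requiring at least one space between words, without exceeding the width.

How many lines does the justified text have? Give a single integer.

Answer: 9

Derivation:
Line 1: ['pepper', 'one'] (min_width=10, slack=2)
Line 2: ['an', 'this'] (min_width=7, slack=5)
Line 3: ['desert', 'sweet'] (min_width=12, slack=0)
Line 4: ['elephant'] (min_width=8, slack=4)
Line 5: ['picture'] (min_width=7, slack=5)
Line 6: ['clean', 'for', 'by'] (min_width=12, slack=0)
Line 7: ['sky', 'computer'] (min_width=12, slack=0)
Line 8: ['salt', 'wolf'] (min_width=9, slack=3)
Line 9: ['coffee'] (min_width=6, slack=6)
Total lines: 9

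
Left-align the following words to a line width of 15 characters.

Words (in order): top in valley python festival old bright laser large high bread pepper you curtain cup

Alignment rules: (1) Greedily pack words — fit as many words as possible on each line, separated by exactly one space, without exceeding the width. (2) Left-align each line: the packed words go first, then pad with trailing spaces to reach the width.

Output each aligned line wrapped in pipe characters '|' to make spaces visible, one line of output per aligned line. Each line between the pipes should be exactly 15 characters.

Answer: |top in valley  |
|python festival|
|old bright     |
|laser large    |
|high bread     |
|pepper you     |
|curtain cup    |

Derivation:
Line 1: ['top', 'in', 'valley'] (min_width=13, slack=2)
Line 2: ['python', 'festival'] (min_width=15, slack=0)
Line 3: ['old', 'bright'] (min_width=10, slack=5)
Line 4: ['laser', 'large'] (min_width=11, slack=4)
Line 5: ['high', 'bread'] (min_width=10, slack=5)
Line 6: ['pepper', 'you'] (min_width=10, slack=5)
Line 7: ['curtain', 'cup'] (min_width=11, slack=4)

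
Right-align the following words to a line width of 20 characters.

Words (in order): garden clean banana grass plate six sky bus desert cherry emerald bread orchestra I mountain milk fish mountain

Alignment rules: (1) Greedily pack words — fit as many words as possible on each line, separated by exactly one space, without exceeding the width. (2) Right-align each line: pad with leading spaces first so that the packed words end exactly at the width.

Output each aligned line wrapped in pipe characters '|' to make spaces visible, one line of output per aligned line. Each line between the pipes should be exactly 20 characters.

Line 1: ['garden', 'clean', 'banana'] (min_width=19, slack=1)
Line 2: ['grass', 'plate', 'six', 'sky'] (min_width=19, slack=1)
Line 3: ['bus', 'desert', 'cherry'] (min_width=17, slack=3)
Line 4: ['emerald', 'bread'] (min_width=13, slack=7)
Line 5: ['orchestra', 'I', 'mountain'] (min_width=20, slack=0)
Line 6: ['milk', 'fish', 'mountain'] (min_width=18, slack=2)

Answer: | garden clean banana|
| grass plate six sky|
|   bus desert cherry|
|       emerald bread|
|orchestra I mountain|
|  milk fish mountain|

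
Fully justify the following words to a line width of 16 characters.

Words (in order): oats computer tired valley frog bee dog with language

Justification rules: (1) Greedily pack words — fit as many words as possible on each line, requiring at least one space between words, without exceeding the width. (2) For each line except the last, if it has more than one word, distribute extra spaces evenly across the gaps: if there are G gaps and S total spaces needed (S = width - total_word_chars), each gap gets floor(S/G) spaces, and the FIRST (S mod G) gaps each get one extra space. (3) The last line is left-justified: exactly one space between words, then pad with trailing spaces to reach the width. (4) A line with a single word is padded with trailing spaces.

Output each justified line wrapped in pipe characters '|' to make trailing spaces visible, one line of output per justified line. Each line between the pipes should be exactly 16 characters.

Answer: |oats    computer|
|tired     valley|
|frog   bee   dog|
|with language   |

Derivation:
Line 1: ['oats', 'computer'] (min_width=13, slack=3)
Line 2: ['tired', 'valley'] (min_width=12, slack=4)
Line 3: ['frog', 'bee', 'dog'] (min_width=12, slack=4)
Line 4: ['with', 'language'] (min_width=13, slack=3)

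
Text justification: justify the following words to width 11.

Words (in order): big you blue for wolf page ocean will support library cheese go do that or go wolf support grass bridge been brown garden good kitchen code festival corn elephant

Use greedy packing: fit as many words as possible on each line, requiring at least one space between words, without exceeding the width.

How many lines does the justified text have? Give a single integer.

Answer: 19

Derivation:
Line 1: ['big', 'you'] (min_width=7, slack=4)
Line 2: ['blue', 'for'] (min_width=8, slack=3)
Line 3: ['wolf', 'page'] (min_width=9, slack=2)
Line 4: ['ocean', 'will'] (min_width=10, slack=1)
Line 5: ['support'] (min_width=7, slack=4)
Line 6: ['library'] (min_width=7, slack=4)
Line 7: ['cheese', 'go'] (min_width=9, slack=2)
Line 8: ['do', 'that', 'or'] (min_width=10, slack=1)
Line 9: ['go', 'wolf'] (min_width=7, slack=4)
Line 10: ['support'] (min_width=7, slack=4)
Line 11: ['grass'] (min_width=5, slack=6)
Line 12: ['bridge', 'been'] (min_width=11, slack=0)
Line 13: ['brown'] (min_width=5, slack=6)
Line 14: ['garden', 'good'] (min_width=11, slack=0)
Line 15: ['kitchen'] (min_width=7, slack=4)
Line 16: ['code'] (min_width=4, slack=7)
Line 17: ['festival'] (min_width=8, slack=3)
Line 18: ['corn'] (min_width=4, slack=7)
Line 19: ['elephant'] (min_width=8, slack=3)
Total lines: 19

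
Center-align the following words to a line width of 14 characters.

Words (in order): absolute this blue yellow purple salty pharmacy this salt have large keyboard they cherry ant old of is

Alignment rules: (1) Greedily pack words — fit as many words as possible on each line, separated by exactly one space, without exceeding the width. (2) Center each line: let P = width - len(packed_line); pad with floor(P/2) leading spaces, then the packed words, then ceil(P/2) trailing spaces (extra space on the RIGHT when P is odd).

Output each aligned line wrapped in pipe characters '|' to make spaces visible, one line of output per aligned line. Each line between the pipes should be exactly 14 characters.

Answer: |absolute this |
| blue yellow  |
| purple salty |
|pharmacy this |
|  salt have   |
|large keyboard|
| they cherry  |
|ant old of is |

Derivation:
Line 1: ['absolute', 'this'] (min_width=13, slack=1)
Line 2: ['blue', 'yellow'] (min_width=11, slack=3)
Line 3: ['purple', 'salty'] (min_width=12, slack=2)
Line 4: ['pharmacy', 'this'] (min_width=13, slack=1)
Line 5: ['salt', 'have'] (min_width=9, slack=5)
Line 6: ['large', 'keyboard'] (min_width=14, slack=0)
Line 7: ['they', 'cherry'] (min_width=11, slack=3)
Line 8: ['ant', 'old', 'of', 'is'] (min_width=13, slack=1)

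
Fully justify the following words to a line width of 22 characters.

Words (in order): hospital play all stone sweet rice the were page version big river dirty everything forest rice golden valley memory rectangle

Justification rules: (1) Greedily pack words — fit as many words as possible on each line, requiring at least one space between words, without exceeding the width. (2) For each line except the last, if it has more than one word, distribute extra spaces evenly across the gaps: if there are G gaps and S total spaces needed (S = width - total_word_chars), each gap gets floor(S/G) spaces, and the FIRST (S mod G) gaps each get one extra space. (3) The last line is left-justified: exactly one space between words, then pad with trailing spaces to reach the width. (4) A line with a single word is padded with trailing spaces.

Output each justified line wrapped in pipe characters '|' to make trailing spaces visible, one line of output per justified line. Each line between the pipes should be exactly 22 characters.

Answer: |hospital    play   all|
|stone  sweet  rice the|
|were  page version big|
|river dirty everything|
|forest   rice   golden|
|valley          memory|
|rectangle             |

Derivation:
Line 1: ['hospital', 'play', 'all'] (min_width=17, slack=5)
Line 2: ['stone', 'sweet', 'rice', 'the'] (min_width=20, slack=2)
Line 3: ['were', 'page', 'version', 'big'] (min_width=21, slack=1)
Line 4: ['river', 'dirty', 'everything'] (min_width=22, slack=0)
Line 5: ['forest', 'rice', 'golden'] (min_width=18, slack=4)
Line 6: ['valley', 'memory'] (min_width=13, slack=9)
Line 7: ['rectangle'] (min_width=9, slack=13)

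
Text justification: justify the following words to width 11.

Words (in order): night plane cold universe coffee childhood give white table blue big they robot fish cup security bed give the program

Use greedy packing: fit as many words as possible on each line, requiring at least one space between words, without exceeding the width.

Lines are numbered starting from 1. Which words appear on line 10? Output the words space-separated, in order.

Line 1: ['night', 'plane'] (min_width=11, slack=0)
Line 2: ['cold'] (min_width=4, slack=7)
Line 3: ['universe'] (min_width=8, slack=3)
Line 4: ['coffee'] (min_width=6, slack=5)
Line 5: ['childhood'] (min_width=9, slack=2)
Line 6: ['give', 'white'] (min_width=10, slack=1)
Line 7: ['table', 'blue'] (min_width=10, slack=1)
Line 8: ['big', 'they'] (min_width=8, slack=3)
Line 9: ['robot', 'fish'] (min_width=10, slack=1)
Line 10: ['cup'] (min_width=3, slack=8)
Line 11: ['security'] (min_width=8, slack=3)
Line 12: ['bed', 'give'] (min_width=8, slack=3)
Line 13: ['the', 'program'] (min_width=11, slack=0)

Answer: cup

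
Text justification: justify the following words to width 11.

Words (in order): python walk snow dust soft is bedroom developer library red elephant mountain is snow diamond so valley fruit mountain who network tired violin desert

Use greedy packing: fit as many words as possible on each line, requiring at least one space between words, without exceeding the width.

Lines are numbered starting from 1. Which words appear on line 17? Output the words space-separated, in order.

Answer: desert

Derivation:
Line 1: ['python', 'walk'] (min_width=11, slack=0)
Line 2: ['snow', 'dust'] (min_width=9, slack=2)
Line 3: ['soft', 'is'] (min_width=7, slack=4)
Line 4: ['bedroom'] (min_width=7, slack=4)
Line 5: ['developer'] (min_width=9, slack=2)
Line 6: ['library', 'red'] (min_width=11, slack=0)
Line 7: ['elephant'] (min_width=8, slack=3)
Line 8: ['mountain', 'is'] (min_width=11, slack=0)
Line 9: ['snow'] (min_width=4, slack=7)
Line 10: ['diamond', 'so'] (min_width=10, slack=1)
Line 11: ['valley'] (min_width=6, slack=5)
Line 12: ['fruit'] (min_width=5, slack=6)
Line 13: ['mountain'] (min_width=8, slack=3)
Line 14: ['who', 'network'] (min_width=11, slack=0)
Line 15: ['tired'] (min_width=5, slack=6)
Line 16: ['violin'] (min_width=6, slack=5)
Line 17: ['desert'] (min_width=6, slack=5)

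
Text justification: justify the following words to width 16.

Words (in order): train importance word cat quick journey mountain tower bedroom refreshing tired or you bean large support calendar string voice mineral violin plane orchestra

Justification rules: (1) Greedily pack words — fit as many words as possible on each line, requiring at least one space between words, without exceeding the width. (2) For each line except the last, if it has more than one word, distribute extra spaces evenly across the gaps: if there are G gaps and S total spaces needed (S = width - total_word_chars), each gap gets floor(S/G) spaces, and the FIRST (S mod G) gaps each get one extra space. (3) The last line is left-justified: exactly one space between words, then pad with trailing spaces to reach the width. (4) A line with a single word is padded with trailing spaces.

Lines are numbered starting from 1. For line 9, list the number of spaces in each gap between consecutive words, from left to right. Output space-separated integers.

Answer: 4

Derivation:
Line 1: ['train', 'importance'] (min_width=16, slack=0)
Line 2: ['word', 'cat', 'quick'] (min_width=14, slack=2)
Line 3: ['journey', 'mountain'] (min_width=16, slack=0)
Line 4: ['tower', 'bedroom'] (min_width=13, slack=3)
Line 5: ['refreshing', 'tired'] (min_width=16, slack=0)
Line 6: ['or', 'you', 'bean'] (min_width=11, slack=5)
Line 7: ['large', 'support'] (min_width=13, slack=3)
Line 8: ['calendar', 'string'] (min_width=15, slack=1)
Line 9: ['voice', 'mineral'] (min_width=13, slack=3)
Line 10: ['violin', 'plane'] (min_width=12, slack=4)
Line 11: ['orchestra'] (min_width=9, slack=7)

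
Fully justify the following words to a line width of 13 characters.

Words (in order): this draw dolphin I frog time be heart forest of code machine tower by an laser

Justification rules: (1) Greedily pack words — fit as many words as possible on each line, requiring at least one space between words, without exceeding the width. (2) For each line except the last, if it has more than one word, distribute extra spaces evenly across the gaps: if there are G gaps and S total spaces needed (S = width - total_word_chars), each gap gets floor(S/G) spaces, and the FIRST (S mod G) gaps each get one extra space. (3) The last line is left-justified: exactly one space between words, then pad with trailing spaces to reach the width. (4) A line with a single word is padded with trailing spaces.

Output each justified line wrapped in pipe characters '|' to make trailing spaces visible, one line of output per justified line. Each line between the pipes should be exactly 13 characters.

Line 1: ['this', 'draw'] (min_width=9, slack=4)
Line 2: ['dolphin', 'I'] (min_width=9, slack=4)
Line 3: ['frog', 'time', 'be'] (min_width=12, slack=1)
Line 4: ['heart', 'forest'] (min_width=12, slack=1)
Line 5: ['of', 'code'] (min_width=7, slack=6)
Line 6: ['machine', 'tower'] (min_width=13, slack=0)
Line 7: ['by', 'an', 'laser'] (min_width=11, slack=2)

Answer: |this     draw|
|dolphin     I|
|frog  time be|
|heart  forest|
|of       code|
|machine tower|
|by an laser  |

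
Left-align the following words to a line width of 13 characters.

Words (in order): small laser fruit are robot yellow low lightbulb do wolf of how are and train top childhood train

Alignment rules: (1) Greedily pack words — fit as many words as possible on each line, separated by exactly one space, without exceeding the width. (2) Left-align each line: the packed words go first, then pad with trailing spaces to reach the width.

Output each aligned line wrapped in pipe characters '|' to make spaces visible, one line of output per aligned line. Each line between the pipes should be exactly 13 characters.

Line 1: ['small', 'laser'] (min_width=11, slack=2)
Line 2: ['fruit', 'are'] (min_width=9, slack=4)
Line 3: ['robot', 'yellow'] (min_width=12, slack=1)
Line 4: ['low', 'lightbulb'] (min_width=13, slack=0)
Line 5: ['do', 'wolf', 'of'] (min_width=10, slack=3)
Line 6: ['how', 'are', 'and'] (min_width=11, slack=2)
Line 7: ['train', 'top'] (min_width=9, slack=4)
Line 8: ['childhood'] (min_width=9, slack=4)
Line 9: ['train'] (min_width=5, slack=8)

Answer: |small laser  |
|fruit are    |
|robot yellow |
|low lightbulb|
|do wolf of   |
|how are and  |
|train top    |
|childhood    |
|train        |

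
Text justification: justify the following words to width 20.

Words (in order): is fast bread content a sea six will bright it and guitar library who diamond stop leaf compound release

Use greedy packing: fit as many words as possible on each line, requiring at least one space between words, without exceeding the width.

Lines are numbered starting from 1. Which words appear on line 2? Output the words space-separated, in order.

Line 1: ['is', 'fast', 'bread'] (min_width=13, slack=7)
Line 2: ['content', 'a', 'sea', 'six'] (min_width=17, slack=3)
Line 3: ['will', 'bright', 'it', 'and'] (min_width=18, slack=2)
Line 4: ['guitar', 'library', 'who'] (min_width=18, slack=2)
Line 5: ['diamond', 'stop', 'leaf'] (min_width=17, slack=3)
Line 6: ['compound', 'release'] (min_width=16, slack=4)

Answer: content a sea six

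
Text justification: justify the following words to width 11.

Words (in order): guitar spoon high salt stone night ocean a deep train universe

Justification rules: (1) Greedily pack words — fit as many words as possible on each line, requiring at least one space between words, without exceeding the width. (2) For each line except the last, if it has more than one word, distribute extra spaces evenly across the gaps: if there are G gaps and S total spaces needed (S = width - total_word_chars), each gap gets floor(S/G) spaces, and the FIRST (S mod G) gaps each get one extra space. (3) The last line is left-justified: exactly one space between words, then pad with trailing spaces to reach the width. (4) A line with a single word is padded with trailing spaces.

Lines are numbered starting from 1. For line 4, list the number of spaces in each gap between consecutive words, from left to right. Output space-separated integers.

Answer: 1

Derivation:
Line 1: ['guitar'] (min_width=6, slack=5)
Line 2: ['spoon', 'high'] (min_width=10, slack=1)
Line 3: ['salt', 'stone'] (min_width=10, slack=1)
Line 4: ['night', 'ocean'] (min_width=11, slack=0)
Line 5: ['a', 'deep'] (min_width=6, slack=5)
Line 6: ['train'] (min_width=5, slack=6)
Line 7: ['universe'] (min_width=8, slack=3)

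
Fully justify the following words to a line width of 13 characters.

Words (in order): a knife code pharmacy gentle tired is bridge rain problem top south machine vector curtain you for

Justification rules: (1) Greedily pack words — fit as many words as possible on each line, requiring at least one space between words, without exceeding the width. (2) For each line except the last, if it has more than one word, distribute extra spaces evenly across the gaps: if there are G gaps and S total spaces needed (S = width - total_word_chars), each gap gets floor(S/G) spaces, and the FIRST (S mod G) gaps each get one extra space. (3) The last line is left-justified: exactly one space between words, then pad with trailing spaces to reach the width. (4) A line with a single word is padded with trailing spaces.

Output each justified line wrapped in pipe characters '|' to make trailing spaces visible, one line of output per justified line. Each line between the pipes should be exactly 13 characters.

Line 1: ['a', 'knife', 'code'] (min_width=12, slack=1)
Line 2: ['pharmacy'] (min_width=8, slack=5)
Line 3: ['gentle', 'tired'] (min_width=12, slack=1)
Line 4: ['is', 'bridge'] (min_width=9, slack=4)
Line 5: ['rain', 'problem'] (min_width=12, slack=1)
Line 6: ['top', 'south'] (min_width=9, slack=4)
Line 7: ['machine'] (min_width=7, slack=6)
Line 8: ['vector'] (min_width=6, slack=7)
Line 9: ['curtain', 'you'] (min_width=11, slack=2)
Line 10: ['for'] (min_width=3, slack=10)

Answer: |a  knife code|
|pharmacy     |
|gentle  tired|
|is     bridge|
|rain  problem|
|top     south|
|machine      |
|vector       |
|curtain   you|
|for          |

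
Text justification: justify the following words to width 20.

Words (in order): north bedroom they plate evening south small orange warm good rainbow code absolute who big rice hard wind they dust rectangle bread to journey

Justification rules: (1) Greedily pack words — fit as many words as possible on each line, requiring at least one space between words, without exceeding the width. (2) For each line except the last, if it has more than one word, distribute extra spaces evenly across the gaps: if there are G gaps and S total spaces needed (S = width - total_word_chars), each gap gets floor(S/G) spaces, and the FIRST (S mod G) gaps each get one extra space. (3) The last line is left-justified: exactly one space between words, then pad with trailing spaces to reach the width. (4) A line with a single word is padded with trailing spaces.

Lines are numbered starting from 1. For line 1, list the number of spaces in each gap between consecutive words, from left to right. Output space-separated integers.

Line 1: ['north', 'bedroom', 'they'] (min_width=18, slack=2)
Line 2: ['plate', 'evening', 'south'] (min_width=19, slack=1)
Line 3: ['small', 'orange', 'warm'] (min_width=17, slack=3)
Line 4: ['good', 'rainbow', 'code'] (min_width=17, slack=3)
Line 5: ['absolute', 'who', 'big'] (min_width=16, slack=4)
Line 6: ['rice', 'hard', 'wind', 'they'] (min_width=19, slack=1)
Line 7: ['dust', 'rectangle', 'bread'] (min_width=20, slack=0)
Line 8: ['to', 'journey'] (min_width=10, slack=10)

Answer: 2 2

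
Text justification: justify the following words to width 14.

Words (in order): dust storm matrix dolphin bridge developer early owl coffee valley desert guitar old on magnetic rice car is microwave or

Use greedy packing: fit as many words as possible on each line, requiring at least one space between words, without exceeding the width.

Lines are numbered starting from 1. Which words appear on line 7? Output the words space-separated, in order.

Answer: desert guitar

Derivation:
Line 1: ['dust', 'storm'] (min_width=10, slack=4)
Line 2: ['matrix', 'dolphin'] (min_width=14, slack=0)
Line 3: ['bridge'] (min_width=6, slack=8)
Line 4: ['developer'] (min_width=9, slack=5)
Line 5: ['early', 'owl'] (min_width=9, slack=5)
Line 6: ['coffee', 'valley'] (min_width=13, slack=1)
Line 7: ['desert', 'guitar'] (min_width=13, slack=1)
Line 8: ['old', 'on'] (min_width=6, slack=8)
Line 9: ['magnetic', 'rice'] (min_width=13, slack=1)
Line 10: ['car', 'is'] (min_width=6, slack=8)
Line 11: ['microwave', 'or'] (min_width=12, slack=2)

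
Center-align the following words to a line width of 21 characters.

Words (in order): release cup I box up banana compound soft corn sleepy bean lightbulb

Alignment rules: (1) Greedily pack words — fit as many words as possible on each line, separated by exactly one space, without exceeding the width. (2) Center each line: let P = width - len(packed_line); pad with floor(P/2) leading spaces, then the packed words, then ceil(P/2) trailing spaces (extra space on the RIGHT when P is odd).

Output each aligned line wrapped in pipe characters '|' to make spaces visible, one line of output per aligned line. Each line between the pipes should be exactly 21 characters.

Line 1: ['release', 'cup', 'I', 'box', 'up'] (min_width=20, slack=1)
Line 2: ['banana', 'compound', 'soft'] (min_width=20, slack=1)
Line 3: ['corn', 'sleepy', 'bean'] (min_width=16, slack=5)
Line 4: ['lightbulb'] (min_width=9, slack=12)

Answer: |release cup I box up |
|banana compound soft |
|  corn sleepy bean   |
|      lightbulb      |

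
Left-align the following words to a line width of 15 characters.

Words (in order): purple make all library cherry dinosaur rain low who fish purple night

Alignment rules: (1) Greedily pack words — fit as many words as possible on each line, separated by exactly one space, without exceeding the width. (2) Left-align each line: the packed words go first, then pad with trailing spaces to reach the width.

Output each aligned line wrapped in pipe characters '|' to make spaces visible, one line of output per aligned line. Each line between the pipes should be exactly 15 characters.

Answer: |purple make all|
|library cherry |
|dinosaur rain  |
|low who fish   |
|purple night   |

Derivation:
Line 1: ['purple', 'make', 'all'] (min_width=15, slack=0)
Line 2: ['library', 'cherry'] (min_width=14, slack=1)
Line 3: ['dinosaur', 'rain'] (min_width=13, slack=2)
Line 4: ['low', 'who', 'fish'] (min_width=12, slack=3)
Line 5: ['purple', 'night'] (min_width=12, slack=3)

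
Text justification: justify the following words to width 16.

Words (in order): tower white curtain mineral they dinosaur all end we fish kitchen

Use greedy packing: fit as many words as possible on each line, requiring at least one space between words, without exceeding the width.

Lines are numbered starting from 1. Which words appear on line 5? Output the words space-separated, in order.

Line 1: ['tower', 'white'] (min_width=11, slack=5)
Line 2: ['curtain', 'mineral'] (min_width=15, slack=1)
Line 3: ['they', 'dinosaur'] (min_width=13, slack=3)
Line 4: ['all', 'end', 'we', 'fish'] (min_width=15, slack=1)
Line 5: ['kitchen'] (min_width=7, slack=9)

Answer: kitchen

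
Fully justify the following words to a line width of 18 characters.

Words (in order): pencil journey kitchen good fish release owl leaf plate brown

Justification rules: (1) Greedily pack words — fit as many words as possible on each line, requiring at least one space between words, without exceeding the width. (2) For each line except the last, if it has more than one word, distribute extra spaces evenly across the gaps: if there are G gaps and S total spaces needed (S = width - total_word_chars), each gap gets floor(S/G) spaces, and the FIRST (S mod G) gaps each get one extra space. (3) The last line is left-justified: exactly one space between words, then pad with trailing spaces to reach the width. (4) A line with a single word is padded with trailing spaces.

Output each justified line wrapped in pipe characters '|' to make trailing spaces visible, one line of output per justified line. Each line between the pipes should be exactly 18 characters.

Answer: |pencil     journey|
|kitchen  good fish|
|release  owl  leaf|
|plate brown       |

Derivation:
Line 1: ['pencil', 'journey'] (min_width=14, slack=4)
Line 2: ['kitchen', 'good', 'fish'] (min_width=17, slack=1)
Line 3: ['release', 'owl', 'leaf'] (min_width=16, slack=2)
Line 4: ['plate', 'brown'] (min_width=11, slack=7)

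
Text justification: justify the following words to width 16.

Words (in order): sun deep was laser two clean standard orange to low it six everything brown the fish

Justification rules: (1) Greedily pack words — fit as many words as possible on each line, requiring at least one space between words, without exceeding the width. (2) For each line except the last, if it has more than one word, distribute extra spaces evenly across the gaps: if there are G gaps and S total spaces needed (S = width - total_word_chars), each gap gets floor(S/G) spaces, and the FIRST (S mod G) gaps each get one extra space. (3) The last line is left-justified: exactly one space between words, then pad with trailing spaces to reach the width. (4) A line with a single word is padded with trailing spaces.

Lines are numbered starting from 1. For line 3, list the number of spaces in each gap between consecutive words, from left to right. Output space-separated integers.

Line 1: ['sun', 'deep', 'was'] (min_width=12, slack=4)
Line 2: ['laser', 'two', 'clean'] (min_width=15, slack=1)
Line 3: ['standard', 'orange'] (min_width=15, slack=1)
Line 4: ['to', 'low', 'it', 'six'] (min_width=13, slack=3)
Line 5: ['everything', 'brown'] (min_width=16, slack=0)
Line 6: ['the', 'fish'] (min_width=8, slack=8)

Answer: 2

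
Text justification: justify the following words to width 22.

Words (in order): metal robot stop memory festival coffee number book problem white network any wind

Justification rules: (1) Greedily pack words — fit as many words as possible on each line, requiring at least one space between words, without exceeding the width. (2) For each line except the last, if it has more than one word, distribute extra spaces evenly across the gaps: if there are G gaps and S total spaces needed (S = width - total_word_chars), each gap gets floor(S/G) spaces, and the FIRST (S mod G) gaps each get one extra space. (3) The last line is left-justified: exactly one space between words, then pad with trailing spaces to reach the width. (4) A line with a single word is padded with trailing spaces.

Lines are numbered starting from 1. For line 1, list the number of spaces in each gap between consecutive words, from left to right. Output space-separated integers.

Answer: 4 4

Derivation:
Line 1: ['metal', 'robot', 'stop'] (min_width=16, slack=6)
Line 2: ['memory', 'festival', 'coffee'] (min_width=22, slack=0)
Line 3: ['number', 'book', 'problem'] (min_width=19, slack=3)
Line 4: ['white', 'network', 'any', 'wind'] (min_width=22, slack=0)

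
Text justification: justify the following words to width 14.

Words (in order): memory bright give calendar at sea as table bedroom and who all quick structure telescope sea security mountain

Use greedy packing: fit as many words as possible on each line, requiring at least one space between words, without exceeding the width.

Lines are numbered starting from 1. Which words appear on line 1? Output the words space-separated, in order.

Line 1: ['memory', 'bright'] (min_width=13, slack=1)
Line 2: ['give', 'calendar'] (min_width=13, slack=1)
Line 3: ['at', 'sea', 'as'] (min_width=9, slack=5)
Line 4: ['table', 'bedroom'] (min_width=13, slack=1)
Line 5: ['and', 'who', 'all'] (min_width=11, slack=3)
Line 6: ['quick'] (min_width=5, slack=9)
Line 7: ['structure'] (min_width=9, slack=5)
Line 8: ['telescope', 'sea'] (min_width=13, slack=1)
Line 9: ['security'] (min_width=8, slack=6)
Line 10: ['mountain'] (min_width=8, slack=6)

Answer: memory bright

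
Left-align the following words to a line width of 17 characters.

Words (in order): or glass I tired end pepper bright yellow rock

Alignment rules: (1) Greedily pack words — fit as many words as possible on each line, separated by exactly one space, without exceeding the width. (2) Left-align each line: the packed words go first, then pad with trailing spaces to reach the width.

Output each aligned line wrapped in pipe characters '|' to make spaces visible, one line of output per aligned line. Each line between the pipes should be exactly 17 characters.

Answer: |or glass I tired |
|end pepper bright|
|yellow rock      |

Derivation:
Line 1: ['or', 'glass', 'I', 'tired'] (min_width=16, slack=1)
Line 2: ['end', 'pepper', 'bright'] (min_width=17, slack=0)
Line 3: ['yellow', 'rock'] (min_width=11, slack=6)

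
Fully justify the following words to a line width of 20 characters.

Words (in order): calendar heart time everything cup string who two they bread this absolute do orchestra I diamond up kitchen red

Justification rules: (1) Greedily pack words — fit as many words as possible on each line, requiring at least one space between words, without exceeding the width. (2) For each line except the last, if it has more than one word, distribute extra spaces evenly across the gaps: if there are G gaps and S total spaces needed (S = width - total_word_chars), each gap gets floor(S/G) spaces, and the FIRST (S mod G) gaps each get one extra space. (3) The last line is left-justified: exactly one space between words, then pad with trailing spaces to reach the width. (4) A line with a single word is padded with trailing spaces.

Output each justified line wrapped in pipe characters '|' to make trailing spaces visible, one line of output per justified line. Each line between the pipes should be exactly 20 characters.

Answer: |calendar  heart time|
|everything       cup|
|string  who two they|
|bread  this absolute|
|do    orchestra    I|
|diamond  up  kitchen|
|red                 |

Derivation:
Line 1: ['calendar', 'heart', 'time'] (min_width=19, slack=1)
Line 2: ['everything', 'cup'] (min_width=14, slack=6)
Line 3: ['string', 'who', 'two', 'they'] (min_width=19, slack=1)
Line 4: ['bread', 'this', 'absolute'] (min_width=19, slack=1)
Line 5: ['do', 'orchestra', 'I'] (min_width=14, slack=6)
Line 6: ['diamond', 'up', 'kitchen'] (min_width=18, slack=2)
Line 7: ['red'] (min_width=3, slack=17)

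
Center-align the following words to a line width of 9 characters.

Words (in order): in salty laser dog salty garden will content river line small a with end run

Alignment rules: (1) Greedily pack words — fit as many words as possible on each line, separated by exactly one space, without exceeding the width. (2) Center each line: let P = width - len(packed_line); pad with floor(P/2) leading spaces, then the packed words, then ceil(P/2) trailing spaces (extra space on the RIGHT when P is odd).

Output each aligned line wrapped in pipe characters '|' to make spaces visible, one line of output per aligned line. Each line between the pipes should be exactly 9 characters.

Line 1: ['in', 'salty'] (min_width=8, slack=1)
Line 2: ['laser', 'dog'] (min_width=9, slack=0)
Line 3: ['salty'] (min_width=5, slack=4)
Line 4: ['garden'] (min_width=6, slack=3)
Line 5: ['will'] (min_width=4, slack=5)
Line 6: ['content'] (min_width=7, slack=2)
Line 7: ['river'] (min_width=5, slack=4)
Line 8: ['line'] (min_width=4, slack=5)
Line 9: ['small', 'a'] (min_width=7, slack=2)
Line 10: ['with', 'end'] (min_width=8, slack=1)
Line 11: ['run'] (min_width=3, slack=6)

Answer: |in salty |
|laser dog|
|  salty  |
| garden  |
|  will   |
| content |
|  river  |
|  line   |
| small a |
|with end |
|   run   |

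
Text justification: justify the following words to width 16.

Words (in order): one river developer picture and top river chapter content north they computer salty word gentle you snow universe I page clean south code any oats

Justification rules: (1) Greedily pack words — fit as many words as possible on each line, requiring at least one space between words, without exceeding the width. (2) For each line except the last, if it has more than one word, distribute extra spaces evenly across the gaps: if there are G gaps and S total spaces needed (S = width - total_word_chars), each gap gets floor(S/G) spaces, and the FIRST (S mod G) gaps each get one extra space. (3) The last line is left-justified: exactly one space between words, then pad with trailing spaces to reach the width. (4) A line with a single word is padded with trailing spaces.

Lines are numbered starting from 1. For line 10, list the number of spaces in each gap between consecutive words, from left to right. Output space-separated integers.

Answer: 1 1

Derivation:
Line 1: ['one', 'river'] (min_width=9, slack=7)
Line 2: ['developer'] (min_width=9, slack=7)
Line 3: ['picture', 'and', 'top'] (min_width=15, slack=1)
Line 4: ['river', 'chapter'] (min_width=13, slack=3)
Line 5: ['content', 'north'] (min_width=13, slack=3)
Line 6: ['they', 'computer'] (min_width=13, slack=3)
Line 7: ['salty', 'word'] (min_width=10, slack=6)
Line 8: ['gentle', 'you', 'snow'] (min_width=15, slack=1)
Line 9: ['universe', 'I', 'page'] (min_width=15, slack=1)
Line 10: ['clean', 'south', 'code'] (min_width=16, slack=0)
Line 11: ['any', 'oats'] (min_width=8, slack=8)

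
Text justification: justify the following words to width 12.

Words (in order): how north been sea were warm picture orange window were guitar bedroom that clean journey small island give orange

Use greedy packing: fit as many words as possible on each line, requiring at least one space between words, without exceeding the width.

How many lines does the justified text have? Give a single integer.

Line 1: ['how', 'north'] (min_width=9, slack=3)
Line 2: ['been', 'sea'] (min_width=8, slack=4)
Line 3: ['were', 'warm'] (min_width=9, slack=3)
Line 4: ['picture'] (min_width=7, slack=5)
Line 5: ['orange'] (min_width=6, slack=6)
Line 6: ['window', 'were'] (min_width=11, slack=1)
Line 7: ['guitar'] (min_width=6, slack=6)
Line 8: ['bedroom', 'that'] (min_width=12, slack=0)
Line 9: ['clean'] (min_width=5, slack=7)
Line 10: ['journey'] (min_width=7, slack=5)
Line 11: ['small', 'island'] (min_width=12, slack=0)
Line 12: ['give', 'orange'] (min_width=11, slack=1)
Total lines: 12

Answer: 12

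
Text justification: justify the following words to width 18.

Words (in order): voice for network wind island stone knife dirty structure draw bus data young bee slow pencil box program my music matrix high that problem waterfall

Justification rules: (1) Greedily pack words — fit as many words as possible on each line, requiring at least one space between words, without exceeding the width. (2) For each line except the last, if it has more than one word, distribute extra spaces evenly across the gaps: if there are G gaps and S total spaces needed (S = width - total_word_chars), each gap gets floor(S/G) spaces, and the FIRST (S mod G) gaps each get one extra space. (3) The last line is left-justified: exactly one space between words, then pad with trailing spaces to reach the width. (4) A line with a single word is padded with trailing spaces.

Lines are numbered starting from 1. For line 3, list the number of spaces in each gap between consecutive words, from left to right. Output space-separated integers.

Line 1: ['voice', 'for', 'network'] (min_width=17, slack=1)
Line 2: ['wind', 'island', 'stone'] (min_width=17, slack=1)
Line 3: ['knife', 'dirty'] (min_width=11, slack=7)
Line 4: ['structure', 'draw', 'bus'] (min_width=18, slack=0)
Line 5: ['data', 'young', 'bee'] (min_width=14, slack=4)
Line 6: ['slow', 'pencil', 'box'] (min_width=15, slack=3)
Line 7: ['program', 'my', 'music'] (min_width=16, slack=2)
Line 8: ['matrix', 'high', 'that'] (min_width=16, slack=2)
Line 9: ['problem', 'waterfall'] (min_width=17, slack=1)

Answer: 8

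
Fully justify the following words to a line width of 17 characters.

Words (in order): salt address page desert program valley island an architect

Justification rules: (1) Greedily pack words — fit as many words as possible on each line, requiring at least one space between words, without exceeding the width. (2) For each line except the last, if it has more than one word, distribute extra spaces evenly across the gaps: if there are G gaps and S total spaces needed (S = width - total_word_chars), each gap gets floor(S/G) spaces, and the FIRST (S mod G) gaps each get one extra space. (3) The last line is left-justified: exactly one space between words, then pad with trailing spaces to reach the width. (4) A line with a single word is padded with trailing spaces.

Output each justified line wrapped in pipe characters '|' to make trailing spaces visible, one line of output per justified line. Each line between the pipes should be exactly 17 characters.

Answer: |salt address page|
|desert    program|
|valley  island an|
|architect        |

Derivation:
Line 1: ['salt', 'address', 'page'] (min_width=17, slack=0)
Line 2: ['desert', 'program'] (min_width=14, slack=3)
Line 3: ['valley', 'island', 'an'] (min_width=16, slack=1)
Line 4: ['architect'] (min_width=9, slack=8)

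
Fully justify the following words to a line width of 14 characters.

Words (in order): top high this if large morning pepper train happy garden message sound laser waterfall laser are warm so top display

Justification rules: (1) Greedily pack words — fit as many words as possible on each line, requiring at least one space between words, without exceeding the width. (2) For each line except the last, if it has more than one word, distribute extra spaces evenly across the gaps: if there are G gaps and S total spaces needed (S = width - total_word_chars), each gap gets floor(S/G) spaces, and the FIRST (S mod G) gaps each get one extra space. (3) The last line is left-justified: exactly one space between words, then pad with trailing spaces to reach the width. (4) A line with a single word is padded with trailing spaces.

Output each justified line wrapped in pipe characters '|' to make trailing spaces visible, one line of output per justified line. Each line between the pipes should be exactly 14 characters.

Answer: |top  high this|
|if       large|
|morning pepper|
|train    happy|
|garden message|
|sound    laser|
|waterfall     |
|laser are warm|
|so top display|

Derivation:
Line 1: ['top', 'high', 'this'] (min_width=13, slack=1)
Line 2: ['if', 'large'] (min_width=8, slack=6)
Line 3: ['morning', 'pepper'] (min_width=14, slack=0)
Line 4: ['train', 'happy'] (min_width=11, slack=3)
Line 5: ['garden', 'message'] (min_width=14, slack=0)
Line 6: ['sound', 'laser'] (min_width=11, slack=3)
Line 7: ['waterfall'] (min_width=9, slack=5)
Line 8: ['laser', 'are', 'warm'] (min_width=14, slack=0)
Line 9: ['so', 'top', 'display'] (min_width=14, slack=0)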